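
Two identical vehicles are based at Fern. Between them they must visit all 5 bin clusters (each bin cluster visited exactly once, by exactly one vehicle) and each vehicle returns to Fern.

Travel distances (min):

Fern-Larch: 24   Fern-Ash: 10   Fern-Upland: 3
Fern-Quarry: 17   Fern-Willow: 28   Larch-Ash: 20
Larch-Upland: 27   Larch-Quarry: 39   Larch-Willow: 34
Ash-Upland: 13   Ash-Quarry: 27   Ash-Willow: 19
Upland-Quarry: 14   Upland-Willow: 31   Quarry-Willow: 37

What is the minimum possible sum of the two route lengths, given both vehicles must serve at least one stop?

Check every non-empty split of the stops between the two vehicles; for each half take its own optimal tour:
  {Larch} + {Ash, Upland, Quarry, Willow}: 48 + 83 = 131
  {Ash} + {Larch, Upland, Quarry, Willow}: 20 + 112 = 132
  {Larch, Ash} + {Upland, Quarry, Willow}: 54 + 82 = 136
  {Upland} + {Larch, Ash, Quarry, Willow}: 6 + 117 = 123
  {Larch, Upland} + {Ash, Quarry, Willow}: 54 + 83 = 137
  {Ash, Upland} + {Larch, Quarry, Willow}: 26 + 112 = 138
  … (15 splits in total)
  {Upland, Quarry} + {Larch, Ash, Willow}: 34 + 87 = 121  ← best
Best: vehicle 1 Fern → Upland → Quarry → Fern = 34; vehicle 2 Fern → Larch → Willow → Ash → Fern = 87; combined 121.

121 min — the smallest possible combined total.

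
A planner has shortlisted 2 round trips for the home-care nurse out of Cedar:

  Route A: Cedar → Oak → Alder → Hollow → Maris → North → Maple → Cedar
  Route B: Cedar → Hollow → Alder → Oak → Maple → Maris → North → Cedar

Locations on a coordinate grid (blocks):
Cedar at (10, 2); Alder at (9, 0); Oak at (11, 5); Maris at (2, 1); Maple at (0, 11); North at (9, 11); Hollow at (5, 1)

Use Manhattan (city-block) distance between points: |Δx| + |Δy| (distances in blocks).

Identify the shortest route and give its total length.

Shortest is Route A, total 64 blocks.

Route A: 4 + 7 + 5 + 3 + 17 + 9 + 19 = 64
Route B: 6 + 5 + 7 + 17 + 12 + 17 + 10 = 74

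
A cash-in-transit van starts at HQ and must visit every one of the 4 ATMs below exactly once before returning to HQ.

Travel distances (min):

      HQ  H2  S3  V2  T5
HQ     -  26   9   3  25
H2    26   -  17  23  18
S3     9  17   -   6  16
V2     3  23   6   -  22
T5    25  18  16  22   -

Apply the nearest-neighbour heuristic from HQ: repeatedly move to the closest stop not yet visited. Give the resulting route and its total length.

At HQ the remaining stops are V2 3, S3 9, T5 25, H2 26; go to V2.
At V2 the remaining stops are S3 6, T5 22, H2 23; go to S3.
At S3 the remaining stops are T5 16, H2 17; go to T5.
At T5 the remaining stops are H2 18; go to H2.
Return H2→HQ: 26.
Total = 3 + 6 + 16 + 18 + 26 = 69.

Nearest-neighbour total = 69 min; route HQ → V2 → S3 → T5 → H2 → HQ.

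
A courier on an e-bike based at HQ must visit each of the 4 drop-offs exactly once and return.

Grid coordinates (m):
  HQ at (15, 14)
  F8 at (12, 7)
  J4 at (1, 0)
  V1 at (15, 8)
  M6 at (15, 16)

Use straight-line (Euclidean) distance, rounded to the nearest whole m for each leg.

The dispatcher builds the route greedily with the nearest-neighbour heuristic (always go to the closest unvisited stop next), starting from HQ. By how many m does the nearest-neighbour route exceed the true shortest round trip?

The nearest-neighbour route is 1 m longer than optimal.

From HQ: M6=2, V1=6, F8=8, J4=20 → choose M6 (2).
From M6: V1=8, F8=9, J4=21 → choose V1 (8).
From V1: F8=3, J4=16 → choose F8 (3).
From F8: J4=13 → choose J4 (13).
NN route HQ → M6 → V1 → F8 → J4 → HQ costs 46.
Optimal: HQ → V1 → F8 → J4 → M6 → HQ costs 45 (by enumerating all 12 distinct tours).
Excess = 46 − 45 = 1.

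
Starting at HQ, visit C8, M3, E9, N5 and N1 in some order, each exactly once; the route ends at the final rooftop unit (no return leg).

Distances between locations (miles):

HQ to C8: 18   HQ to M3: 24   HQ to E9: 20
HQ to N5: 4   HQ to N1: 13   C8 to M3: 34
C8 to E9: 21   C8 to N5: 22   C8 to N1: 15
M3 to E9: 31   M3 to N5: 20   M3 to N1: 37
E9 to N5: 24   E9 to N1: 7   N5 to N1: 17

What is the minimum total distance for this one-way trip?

There are 5! = 120 possible orderings.
HQ - C8 - M3 - E9 - N5 - N1: 18+34+31+24+17 = 124
HQ - C8 - M3 - E9 - N1 - N5: 18+34+31+7+17 = 107
HQ - C8 - M3 - N5 - E9 - N1: 18+34+20+24+7 = 103
HQ - C8 - M3 - N5 - N1 - E9: 18+34+20+17+7 = 96
HQ - C8 - M3 - N1 - E9 - N5: 18+34+37+7+24 = 120
HQ - C8 - M3 - N1 - N5 - E9: 18+34+37+17+24 = 130
HQ - C8 - E9 - M3 - N5 - N1: 18+21+31+20+17 = 107
HQ - C8 - E9 - M3 - N1 - N5: 18+21+31+37+17 = 124
HQ - C8 - E9 - N5 - M3 - N1: 18+21+24+20+37 = 120
HQ - C8 - E9 - N5 - N1 - M3: 18+21+24+17+37 = 117
HQ - C8 - E9 - N1 - M3 - N5: 18+21+7+37+20 = 103
HQ - C8 - E9 - N1 - N5 - M3: 18+21+7+17+20 = 83
HQ - C8 - N5 - M3 - E9 - N1: 18+22+20+31+7 = 98
HQ - C8 - N5 - M3 - N1 - E9: 18+22+20+37+7 = 104
… (106 more)
HQ - N5 - M3 - E9 - N1 - C8: 4+20+31+7+15 = 77  ← best
The minimum is 77.
One shortest path: HQ → N5 → M3 → E9 → N1 → C8.

77 miles — the minimum one-way total.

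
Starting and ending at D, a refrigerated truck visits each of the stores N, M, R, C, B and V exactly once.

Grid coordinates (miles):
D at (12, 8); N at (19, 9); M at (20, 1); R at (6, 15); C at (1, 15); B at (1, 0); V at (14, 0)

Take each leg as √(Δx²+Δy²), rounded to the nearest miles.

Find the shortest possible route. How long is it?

D - N - M - R - C - B - V - D: 7+8+20+5+15+13+8 = 76
D - N - M - R - C - V - B - D: 7+8+20+5+20+13+14 = 87
D - N - M - R - B - C - V - D: 7+8+20+16+15+20+8 = 94
D - N - M - R - B - V - C - D: 7+8+20+16+13+20+13 = 97
D - N - M - R - V - C - B - D: 7+8+20+17+20+15+14 = 101
D - N - M - R - V - B - C - D: 7+8+20+17+13+15+13 = 93
D - N - M - C - R - B - V - D: 7+8+24+5+16+13+8 = 81
D - N - M - C - R - V - B - D: 7+8+24+5+17+13+14 = 88
… (352 more)
D - N - M - V - B - C - R - D: 7+8+6+13+15+5+9 = 63  ← best
The minimum is 63.
One optimal route: D → N → M → V → B → C → R → D (or its reverse).

Minimum total distance: 63 miles.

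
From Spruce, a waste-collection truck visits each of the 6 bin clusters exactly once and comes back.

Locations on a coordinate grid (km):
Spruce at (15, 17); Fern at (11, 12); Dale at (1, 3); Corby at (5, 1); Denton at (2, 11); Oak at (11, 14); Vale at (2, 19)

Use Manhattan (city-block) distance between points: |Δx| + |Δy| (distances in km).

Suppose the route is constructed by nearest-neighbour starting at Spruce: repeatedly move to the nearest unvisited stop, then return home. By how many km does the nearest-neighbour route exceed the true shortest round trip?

Spruce: Oak=7, Fern=9, Vale=15, Denton=19, Corby=26, Dale=28 ⇒ Oak
Oak: Fern=2, Denton=12, Vale=14, Corby=19, Dale=21 ⇒ Fern
Fern: Denton=10, Vale=16, Corby=17, Dale=19 ⇒ Denton
Denton: Vale=8, Dale=9, Corby=13 ⇒ Vale
Vale: Dale=17, Corby=21 ⇒ Dale
Dale: Corby=6 ⇒ Corby
NN route Spruce → Oak → Fern → Denton → Vale → Dale → Corby → Spruce costs 76.
Optimal: Spruce → Oak → Fern → Corby → Dale → Denton → Vale → Spruce costs 64 (by enumerating all 360 distinct tours).
Excess = 76 − 64 = 12.

12 km longer than the optimal tour.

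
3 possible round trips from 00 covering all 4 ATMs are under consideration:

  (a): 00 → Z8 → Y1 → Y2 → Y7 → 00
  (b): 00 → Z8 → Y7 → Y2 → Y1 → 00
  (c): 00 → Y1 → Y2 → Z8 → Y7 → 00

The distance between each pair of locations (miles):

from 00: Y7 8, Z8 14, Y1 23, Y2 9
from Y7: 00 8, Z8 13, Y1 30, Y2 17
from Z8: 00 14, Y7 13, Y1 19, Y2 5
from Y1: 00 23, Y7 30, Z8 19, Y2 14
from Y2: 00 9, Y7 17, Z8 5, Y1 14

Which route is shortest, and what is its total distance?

Shortest is (c), total 63 miles.

(a): 14 + 19 + 14 + 17 + 8 = 72
(b): 14 + 13 + 17 + 14 + 23 = 81
(c): 23 + 14 + 5 + 13 + 8 = 63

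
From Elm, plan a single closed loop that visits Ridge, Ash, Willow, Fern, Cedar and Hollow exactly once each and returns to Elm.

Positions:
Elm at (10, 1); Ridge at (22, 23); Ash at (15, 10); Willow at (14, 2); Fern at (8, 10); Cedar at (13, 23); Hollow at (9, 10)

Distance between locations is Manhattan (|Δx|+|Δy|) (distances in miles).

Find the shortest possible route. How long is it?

Shortest round trip = 72 miles.

There are 360 distinct closed tours to check (reversals are equivalent).
Elm - Ridge - Ash - Willow - Fern - Cedar - Hollow - Elm: 34+20+9+14+18+17+10 = 122
Elm - Ridge - Ash - Willow - Fern - Hollow - Cedar - Elm: 34+20+9+14+1+17+25 = 120
Elm - Ridge - Ash - Willow - Cedar - Fern - Hollow - Elm: 34+20+9+22+18+1+10 = 114
Elm - Ridge - Ash - Willow - Cedar - Hollow - Fern - Elm: 34+20+9+22+17+1+11 = 114
Elm - Ridge - Ash - Willow - Hollow - Fern - Cedar - Elm: 34+20+9+13+1+18+25 = 120
Elm - Ridge - Ash - Willow - Hollow - Cedar - Fern - Elm: 34+20+9+13+17+18+11 = 122
Elm - Ridge - Ash - Fern - Willow - Cedar - Hollow - Elm: 34+20+7+14+22+17+10 = 124
Elm - Ridge - Ash - Fern - Willow - Hollow - Cedar - Elm: 34+20+7+14+13+17+25 = 130
… (352 more)
Elm - Willow - Ash - Ridge - Cedar - Fern - Hollow - Elm: 5+9+20+9+18+1+10 = 72  ← best
The minimum is 72.
One optimal route: Elm → Willow → Ash → Ridge → Cedar → Fern → Hollow → Elm (or its reverse).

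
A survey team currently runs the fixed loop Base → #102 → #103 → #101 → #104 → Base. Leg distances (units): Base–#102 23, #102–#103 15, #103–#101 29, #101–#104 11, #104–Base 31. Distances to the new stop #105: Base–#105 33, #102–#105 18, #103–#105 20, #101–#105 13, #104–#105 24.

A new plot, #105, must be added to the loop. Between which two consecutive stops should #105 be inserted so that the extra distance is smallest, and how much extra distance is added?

Insertion cost between consecutive stops i–j is d(i,#105) + d(#105,j) − d(i,j):
  between Base and #102: 33 + 18 − 23 = 28
  between #102 and #103: 18 + 20 − 15 = 23
  between #103 and #101: 20 + 13 − 29 = 4
  between #101 and #104: 13 + 24 − 11 = 26
  between #104 and Base: 24 + 33 − 31 = 26
Cheapest insertion is between #103 and #101, adding 4.
New total = 109 + 4 = 113.

Adding 4 by placing #105 on the #103–#101 leg.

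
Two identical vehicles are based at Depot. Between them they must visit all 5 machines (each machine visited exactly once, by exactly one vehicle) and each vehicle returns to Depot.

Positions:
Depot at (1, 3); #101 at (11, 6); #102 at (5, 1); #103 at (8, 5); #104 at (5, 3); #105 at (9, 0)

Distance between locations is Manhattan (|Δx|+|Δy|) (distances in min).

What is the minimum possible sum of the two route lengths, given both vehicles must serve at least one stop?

40 min — the smallest possible combined total.

Try each way of splitting the stops between the two vehicles (each non-empty) and, for each split, find the best tour for each vehicle:
  {#101} + {#102, #103, #104, #105}: 26 + 26 = 52
  {#102} + {#101, #103, #104, #105}: 12 + 32 = 44
  {#101, #102} + {#103, #104, #105}: 30 + 26 = 56
  {#103} + {#101, #102, #104, #105}: 18 + 32 = 50
  {#101, #103} + {#102, #104, #105}: 26 + 22 = 48
  {#102, #103} + {#101, #104, #105}: 22 + 32 = 54
  … (15 splits in total)
  {#104} + {#101, #102, #103, #105}: 8 + 32 = 40  ← best
Best: vehicle 1 Depot → #104 → Depot = 8; vehicle 2 Depot → #102 → #105 → #101 → #103 → Depot = 32; combined 40.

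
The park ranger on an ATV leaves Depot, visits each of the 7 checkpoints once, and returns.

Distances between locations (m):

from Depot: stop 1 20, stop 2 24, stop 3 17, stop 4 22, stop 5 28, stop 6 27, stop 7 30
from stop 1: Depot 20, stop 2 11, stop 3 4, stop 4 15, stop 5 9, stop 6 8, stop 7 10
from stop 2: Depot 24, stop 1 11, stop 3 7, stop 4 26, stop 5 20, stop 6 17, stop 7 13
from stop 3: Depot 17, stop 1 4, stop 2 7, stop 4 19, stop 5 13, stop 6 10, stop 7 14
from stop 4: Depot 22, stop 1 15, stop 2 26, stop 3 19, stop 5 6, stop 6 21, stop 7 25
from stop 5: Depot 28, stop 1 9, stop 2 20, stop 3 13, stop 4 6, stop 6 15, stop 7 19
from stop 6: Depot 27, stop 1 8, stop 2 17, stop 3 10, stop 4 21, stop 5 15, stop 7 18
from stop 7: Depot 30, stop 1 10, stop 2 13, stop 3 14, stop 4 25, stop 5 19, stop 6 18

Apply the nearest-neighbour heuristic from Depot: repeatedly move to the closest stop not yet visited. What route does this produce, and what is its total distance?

Nearest-neighbour total = 112 m; route Depot → stop 3 → stop 1 → stop 6 → stop 5 → stop 4 → stop 7 → stop 2 → Depot.

From Depot: distances to unvisited — stop 3=17, stop 1=20, stop 4=22, stop 2=24, stop 6=27, stop 5=28, stop 7=30. Nearest is stop 3 (17).
From stop 3: distances to unvisited — stop 1=4, stop 2=7, stop 6=10, stop 5=13, stop 7=14, stop 4=19. Nearest is stop 1 (4).
From stop 1: distances to unvisited — stop 6=8, stop 5=9, stop 7=10, stop 2=11, stop 4=15. Nearest is stop 6 (8).
From stop 6: distances to unvisited — stop 5=15, stop 2=17, stop 7=18, stop 4=21. Nearest is stop 5 (15).
From stop 5: distances to unvisited — stop 4=6, stop 7=19, stop 2=20. Nearest is stop 4 (6).
From stop 4: distances to unvisited — stop 7=25, stop 2=26. Nearest is stop 7 (25).
From stop 7: distances to unvisited — stop 2=13. Nearest is stop 2 (13).
Return stop 2→Depot: 24.
Total = 17 + 4 + 8 + 15 + 6 + 25 + 13 + 24 = 112.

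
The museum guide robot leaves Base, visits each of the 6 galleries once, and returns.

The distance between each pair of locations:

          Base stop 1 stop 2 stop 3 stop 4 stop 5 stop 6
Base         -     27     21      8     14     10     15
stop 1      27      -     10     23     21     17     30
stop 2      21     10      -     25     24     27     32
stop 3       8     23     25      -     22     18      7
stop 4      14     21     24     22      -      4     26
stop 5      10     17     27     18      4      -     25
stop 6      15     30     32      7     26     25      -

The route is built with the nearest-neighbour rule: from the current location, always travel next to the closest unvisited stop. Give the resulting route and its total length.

Base → [stop 3:8 / stop 5:10 / stop 4:14 / stop 6:15 / stop 2:21 / stop 1:27] → stop 3 (8)
stop 3 → [stop 6:7 / stop 5:18 / stop 4:22 / stop 1:23 / stop 2:25] → stop 6 (7)
stop 6 → [stop 5:25 / stop 4:26 / stop 1:30 / stop 2:32] → stop 5 (25)
stop 5 → [stop 4:4 / stop 1:17 / stop 2:27] → stop 4 (4)
stop 4 → [stop 1:21 / stop 2:24] → stop 1 (21)
stop 1 → [stop 2:10] → stop 2 (10)
Return stop 2→Base: 21.
Total = 8 + 7 + 25 + 4 + 21 + 10 + 21 = 96.

96 along Base → stop 3 → stop 6 → stop 5 → stop 4 → stop 1 → stop 2 → Base.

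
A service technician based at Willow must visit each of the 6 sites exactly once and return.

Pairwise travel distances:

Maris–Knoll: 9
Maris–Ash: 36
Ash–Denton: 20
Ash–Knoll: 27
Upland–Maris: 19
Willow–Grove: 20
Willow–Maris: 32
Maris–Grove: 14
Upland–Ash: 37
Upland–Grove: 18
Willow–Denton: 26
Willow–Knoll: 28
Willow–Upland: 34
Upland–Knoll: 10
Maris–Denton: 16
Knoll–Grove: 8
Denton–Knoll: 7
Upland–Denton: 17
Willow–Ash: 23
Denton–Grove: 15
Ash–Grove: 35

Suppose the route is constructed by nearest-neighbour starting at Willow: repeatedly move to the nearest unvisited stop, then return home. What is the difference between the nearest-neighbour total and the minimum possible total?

The nearest-neighbour route is 17 longer than optimal.

Willow: Grove=20, Ash=23, Denton=26, Knoll=28, Maris=32, Upland=34 ⇒ Grove
Grove: Knoll=8, Maris=14, Denton=15, Upland=18, Ash=35 ⇒ Knoll
Knoll: Denton=7, Maris=9, Upland=10, Ash=27 ⇒ Denton
Denton: Maris=16, Upland=17, Ash=20 ⇒ Maris
Maris: Upland=19, Ash=36 ⇒ Upland
Upland: Ash=37 ⇒ Ash
NN route Willow → Grove → Knoll → Denton → Maris → Upland → Ash → Willow costs 130.
Optimal: Willow → Ash → Denton → Upland → Knoll → Maris → Grove → Willow costs 113 (by enumerating all 360 distinct tours).
Excess = 130 − 113 = 17.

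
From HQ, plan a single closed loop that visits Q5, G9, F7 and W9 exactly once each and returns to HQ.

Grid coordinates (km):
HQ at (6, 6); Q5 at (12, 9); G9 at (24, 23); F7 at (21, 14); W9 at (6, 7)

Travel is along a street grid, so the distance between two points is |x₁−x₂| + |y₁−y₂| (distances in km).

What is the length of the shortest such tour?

HQ → Q5 → G9 → F7 → W9 → HQ: 9+26+12+22+1 = 70
HQ → Q5 → G9 → W9 → F7 → HQ: 9+26+34+22+23 = 114
HQ → Q5 → F7 → G9 → W9 → HQ: 9+14+12+34+1 = 70
HQ → Q5 → F7 → W9 → G9 → HQ: 9+14+22+34+35 = 114
HQ → Q5 → W9 → G9 → F7 → HQ: 9+8+34+12+23 = 86
HQ → Q5 → W9 → F7 → G9 → HQ: 9+8+22+12+35 = 86
HQ → G9 → Q5 → F7 → W9 → HQ: 35+26+14+22+1 = 98
HQ → G9 → Q5 → W9 → F7 → HQ: 35+26+8+22+23 = 114
HQ → G9 → F7 → Q5 → W9 → HQ: 35+12+14+8+1 = 70
HQ → G9 → W9 → Q5 → F7 → HQ: 35+34+8+14+23 = 114
HQ → F7 → Q5 → G9 → W9 → HQ: 23+14+26+34+1 = 98
HQ → F7 → G9 → Q5 → W9 → HQ: 23+12+26+8+1 = 70
The minimum is 70.
One optimal route: HQ → Q5 → G9 → F7 → W9 → HQ (or its reverse).

Minimum total distance: 70 km.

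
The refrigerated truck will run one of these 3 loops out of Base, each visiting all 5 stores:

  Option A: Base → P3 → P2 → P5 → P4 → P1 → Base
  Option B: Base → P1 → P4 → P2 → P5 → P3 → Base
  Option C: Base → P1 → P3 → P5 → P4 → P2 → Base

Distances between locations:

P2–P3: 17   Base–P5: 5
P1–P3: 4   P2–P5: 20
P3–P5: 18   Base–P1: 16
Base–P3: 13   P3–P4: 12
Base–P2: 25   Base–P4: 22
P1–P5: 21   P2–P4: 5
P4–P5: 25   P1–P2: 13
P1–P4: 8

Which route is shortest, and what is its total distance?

80 — Option B is the shortest.

Option A: 13 + 17 + 20 + 25 + 8 + 16 = 99
Option B: 16 + 8 + 5 + 20 + 18 + 13 = 80
Option C: 16 + 4 + 18 + 25 + 5 + 25 = 93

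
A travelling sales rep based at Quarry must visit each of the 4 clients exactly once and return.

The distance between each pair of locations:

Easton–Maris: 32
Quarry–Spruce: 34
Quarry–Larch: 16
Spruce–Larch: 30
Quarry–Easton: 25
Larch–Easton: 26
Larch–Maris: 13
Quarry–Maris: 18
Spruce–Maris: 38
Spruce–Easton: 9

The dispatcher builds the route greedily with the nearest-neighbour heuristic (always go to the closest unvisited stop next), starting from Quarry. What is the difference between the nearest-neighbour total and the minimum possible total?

The nearest-neighbour route is 9 longer than optimal.

From Quarry: Larch=16, Maris=18, Easton=25, Spruce=34 → choose Larch (16).
From Larch: Maris=13, Easton=26, Spruce=30 → choose Maris (13).
From Maris: Easton=32, Spruce=38 → choose Easton (32).
From Easton: Spruce=9 → choose Spruce (9).
NN route Quarry → Larch → Maris → Easton → Spruce → Quarry costs 104.
Optimal: Quarry → Easton → Spruce → Larch → Maris → Quarry costs 95 (by enumerating all 12 distinct tours).
Excess = 104 − 95 = 9.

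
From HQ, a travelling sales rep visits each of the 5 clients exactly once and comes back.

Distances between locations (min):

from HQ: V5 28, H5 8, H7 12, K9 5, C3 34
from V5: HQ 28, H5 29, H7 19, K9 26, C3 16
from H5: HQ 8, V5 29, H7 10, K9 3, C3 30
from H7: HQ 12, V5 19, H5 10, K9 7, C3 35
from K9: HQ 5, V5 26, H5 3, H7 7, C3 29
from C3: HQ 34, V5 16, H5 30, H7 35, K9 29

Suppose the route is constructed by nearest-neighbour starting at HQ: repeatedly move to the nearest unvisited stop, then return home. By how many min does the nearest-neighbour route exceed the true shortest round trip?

Excess over optimum: 2 min.

From HQ: K9=5, H5=8, H7=12, V5=28, C3=34 → choose K9 (5).
From K9: H5=3, H7=7, V5=26, C3=29 → choose H5 (3).
From H5: H7=10, V5=29, C3=30 → choose H7 (10).
From H7: V5=19, C3=35 → choose V5 (19).
From V5: C3=16 → choose C3 (16).
NN route HQ → K9 → H5 → H7 → V5 → C3 → HQ costs 87.
Optimal: HQ → H5 → C3 → V5 → H7 → K9 → HQ costs 85 (by enumerating all 60 distinct tours).
Excess = 87 − 85 = 2.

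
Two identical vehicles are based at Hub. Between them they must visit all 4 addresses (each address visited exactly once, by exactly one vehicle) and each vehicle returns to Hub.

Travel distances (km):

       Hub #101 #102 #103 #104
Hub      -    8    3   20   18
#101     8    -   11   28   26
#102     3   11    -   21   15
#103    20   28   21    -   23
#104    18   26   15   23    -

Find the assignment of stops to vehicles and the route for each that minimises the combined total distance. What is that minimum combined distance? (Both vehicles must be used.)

Check every non-empty split of the stops between the two vehicles; for each half take its own optimal tour:
  {#101} + {#102, #103, #104}: 16 + 61 = 77
  {#102} + {#101, #103, #104}: 6 + 77 = 83
  {#101, #102} + {#103, #104}: 22 + 61 = 83
  {#103} + {#101, #102, #104}: 40 + 52 = 92
  {#101, #103} + {#102, #104}: 56 + 36 = 92
  {#102, #103} + {#101, #104}: 44 + 52 = 96
  … (7 splits in total)
Best: vehicle 1 Hub → #101 → Hub = 16; vehicle 2 Hub → #102 → #104 → #103 → Hub = 61; combined 77.

Minimum combined distance: 77 km.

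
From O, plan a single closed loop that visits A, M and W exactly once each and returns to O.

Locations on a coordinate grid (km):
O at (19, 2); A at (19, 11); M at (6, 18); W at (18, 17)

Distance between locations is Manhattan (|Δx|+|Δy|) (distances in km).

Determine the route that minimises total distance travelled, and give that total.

There are 3 distinct closed tours to check (reversals are equivalent).
O → A → M → W → O: 9+20+13+16 = 58
O → A → W → M → O: 9+7+13+29 = 58
O → M → A → W → O: 29+20+7+16 = 72
The minimum is 58.
One optimal route: O → A → M → W → O (or its reverse).

Shortest round trip = 58 km.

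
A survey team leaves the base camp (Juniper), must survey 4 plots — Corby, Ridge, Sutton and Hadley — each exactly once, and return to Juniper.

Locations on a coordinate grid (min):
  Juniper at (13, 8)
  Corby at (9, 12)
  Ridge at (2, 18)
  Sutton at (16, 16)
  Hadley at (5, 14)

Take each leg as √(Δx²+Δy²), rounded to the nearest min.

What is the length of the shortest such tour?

Shortest round trip = 38 min.

Juniper→Corby→Ridge→Sutton→Hadley→Juniper: 6+9+14+11+10 = 50
Juniper→Corby→Ridge→Hadley→Sutton→Juniper: 6+9+5+11+9 = 40
Juniper→Corby→Sutton→Ridge→Hadley→Juniper: 6+8+14+5+10 = 43
Juniper→Corby→Sutton→Hadley→Ridge→Juniper: 6+8+11+5+15 = 45
Juniper→Corby→Hadley→Ridge→Sutton→Juniper: 6+4+5+14+9 = 38
Juniper→Corby→Hadley→Sutton→Ridge→Juniper: 6+4+11+14+15 = 50
Juniper→Ridge→Corby→Sutton→Hadley→Juniper: 15+9+8+11+10 = 53
Juniper→Ridge→Corby→Hadley→Sutton→Juniper: 15+9+4+11+9 = 48
Juniper→Ridge→Sutton→Corby→Hadley→Juniper: 15+14+8+4+10 = 51
Juniper→Ridge→Hadley→Corby→Sutton→Juniper: 15+5+4+8+9 = 41
Juniper→Sutton→Corby→Ridge→Hadley→Juniper: 9+8+9+5+10 = 41
Juniper→Sutton→Ridge→Corby→Hadley→Juniper: 9+14+9+4+10 = 46
The minimum is 38.
One optimal route: Juniper → Corby → Hadley → Ridge → Sutton → Juniper (or its reverse).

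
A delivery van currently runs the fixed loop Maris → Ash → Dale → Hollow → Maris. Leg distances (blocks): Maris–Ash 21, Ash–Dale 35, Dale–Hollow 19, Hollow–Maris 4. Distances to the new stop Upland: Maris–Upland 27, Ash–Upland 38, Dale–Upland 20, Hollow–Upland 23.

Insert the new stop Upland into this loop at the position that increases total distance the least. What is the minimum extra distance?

Insertion cost between consecutive stops i–j is d(i,Upland) + d(Upland,j) − d(i,j):
  between Maris and Ash: 27 + 38 − 21 = 44
  between Ash and Dale: 38 + 20 − 35 = 23
  between Dale and Hollow: 20 + 23 − 19 = 24
  between Hollow and Maris: 23 + 27 − 4 = 46
Cheapest insertion is between Ash and Dale, adding 23.
New total = 79 + 23 = 102.

+23 blocks — insert Upland between Ash and Dale.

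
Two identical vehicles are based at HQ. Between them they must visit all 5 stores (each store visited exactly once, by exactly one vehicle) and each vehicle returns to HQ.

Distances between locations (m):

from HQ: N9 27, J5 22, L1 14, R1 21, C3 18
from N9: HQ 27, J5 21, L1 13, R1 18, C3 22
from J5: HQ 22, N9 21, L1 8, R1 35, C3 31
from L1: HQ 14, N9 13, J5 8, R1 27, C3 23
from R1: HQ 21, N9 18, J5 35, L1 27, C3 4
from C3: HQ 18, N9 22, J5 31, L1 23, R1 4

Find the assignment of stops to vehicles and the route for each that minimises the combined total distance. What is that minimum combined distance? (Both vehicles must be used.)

Try each way of splitting the stops between the two vehicles (each non-empty) and, for each split, find the best tour for each vehicle:
  {N9} + {J5, L1, R1, C3}: 54 + 78 = 132
  {J5} + {N9, L1, R1, C3}: 44 + 67 = 111
  {N9, J5} + {L1, R1, C3}: 70 + 62 = 132
  {L1} + {N9, J5, R1, C3}: 28 + 83 = 111
  {N9, L1} + {J5, R1, C3}: 54 + 78 = 132
  {J5, L1} + {N9, R1, C3}: 44 + 67 = 111
  … (15 splits in total)
Best: vehicle 1 HQ → J5 → HQ = 44; vehicle 2 HQ → L1 → N9 → R1 → C3 → HQ = 67; combined 111.

111 m — the smallest possible combined total.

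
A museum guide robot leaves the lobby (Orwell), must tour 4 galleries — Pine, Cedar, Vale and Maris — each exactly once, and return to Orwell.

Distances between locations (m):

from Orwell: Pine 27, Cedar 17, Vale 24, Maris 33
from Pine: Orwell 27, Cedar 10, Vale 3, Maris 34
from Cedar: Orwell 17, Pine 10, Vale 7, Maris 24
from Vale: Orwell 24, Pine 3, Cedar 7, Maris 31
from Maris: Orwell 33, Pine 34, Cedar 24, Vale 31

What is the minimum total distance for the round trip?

With 4 stops there are 4!/2 = 12 distinct round trips (a route and its reverse cost the same).
Orwell-Pine-Cedar-Vale-Maris-Orwell: 27+10+7+31+33 = 108
Orwell-Pine-Cedar-Maris-Vale-Orwell: 27+10+24+31+24 = 116
Orwell-Pine-Vale-Cedar-Maris-Orwell: 27+3+7+24+33 = 94
Orwell-Pine-Vale-Maris-Cedar-Orwell: 27+3+31+24+17 = 102
Orwell-Pine-Maris-Cedar-Vale-Orwell: 27+34+24+7+24 = 116
Orwell-Pine-Maris-Vale-Cedar-Orwell: 27+34+31+7+17 = 116
Orwell-Cedar-Pine-Vale-Maris-Orwell: 17+10+3+31+33 = 94
Orwell-Cedar-Pine-Maris-Vale-Orwell: 17+10+34+31+24 = 116
Orwell-Cedar-Vale-Pine-Maris-Orwell: 17+7+3+34+33 = 94
Orwell-Cedar-Maris-Pine-Vale-Orwell: 17+24+34+3+24 = 102
Orwell-Vale-Pine-Cedar-Maris-Orwell: 24+3+10+24+33 = 94
Orwell-Vale-Cedar-Pine-Maris-Orwell: 24+7+10+34+33 = 108
The minimum is 94.
One optimal route: Orwell → Pine → Vale → Cedar → Maris → Orwell (or its reverse).

Shortest round trip = 94 m.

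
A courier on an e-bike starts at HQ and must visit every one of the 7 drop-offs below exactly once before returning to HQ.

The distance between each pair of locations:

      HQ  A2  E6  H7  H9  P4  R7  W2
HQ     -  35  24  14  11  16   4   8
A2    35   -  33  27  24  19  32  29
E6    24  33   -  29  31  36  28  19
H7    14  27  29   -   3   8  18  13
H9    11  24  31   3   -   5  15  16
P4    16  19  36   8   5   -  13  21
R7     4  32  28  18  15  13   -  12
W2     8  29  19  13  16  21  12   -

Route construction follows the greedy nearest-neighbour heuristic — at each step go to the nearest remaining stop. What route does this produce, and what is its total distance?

From HQ: distances to unvisited — R7=4, W2=8, H9=11, H7=14, P4=16, E6=24, A2=35. Nearest is R7 (4).
From R7: distances to unvisited — W2=12, P4=13, H9=15, H7=18, E6=28, A2=32. Nearest is W2 (12).
From W2: distances to unvisited — H7=13, H9=16, E6=19, P4=21, A2=29. Nearest is H7 (13).
From H7: distances to unvisited — H9=3, P4=8, A2=27, E6=29. Nearest is H9 (3).
From H9: distances to unvisited — P4=5, A2=24, E6=31. Nearest is P4 (5).
From P4: distances to unvisited — A2=19, E6=36. Nearest is A2 (19).
From A2: distances to unvisited — E6=33. Nearest is E6 (33).
Return E6→HQ: 24.
Total = 4 + 12 + 13 + 3 + 5 + 19 + 33 + 24 = 113.

Nearest-neighbour total = 113; route HQ → R7 → W2 → H7 → H9 → P4 → A2 → E6 → HQ.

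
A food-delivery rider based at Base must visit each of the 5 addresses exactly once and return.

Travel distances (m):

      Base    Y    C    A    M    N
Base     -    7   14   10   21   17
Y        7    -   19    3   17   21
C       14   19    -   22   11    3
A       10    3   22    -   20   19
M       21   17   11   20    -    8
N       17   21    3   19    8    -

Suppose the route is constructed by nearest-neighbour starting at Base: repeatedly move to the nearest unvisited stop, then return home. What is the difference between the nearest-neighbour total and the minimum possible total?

From Base: Y=7, A=10, C=14, N=17, M=21 → choose Y (7).
From Y: A=3, M=17, C=19, N=21 → choose A (3).
From A: N=19, M=20, C=22 → choose N (19).
From N: C=3, M=8 → choose C (3).
From C: M=11 → choose M (11).
NN route Base → Y → A → N → C → M → Base costs 64.
Optimal: Base → Y → A → M → N → C → Base costs 55 (by enumerating all 60 distinct tours).
Excess = 64 − 55 = 9.

The nearest-neighbour route is 9 m longer than optimal.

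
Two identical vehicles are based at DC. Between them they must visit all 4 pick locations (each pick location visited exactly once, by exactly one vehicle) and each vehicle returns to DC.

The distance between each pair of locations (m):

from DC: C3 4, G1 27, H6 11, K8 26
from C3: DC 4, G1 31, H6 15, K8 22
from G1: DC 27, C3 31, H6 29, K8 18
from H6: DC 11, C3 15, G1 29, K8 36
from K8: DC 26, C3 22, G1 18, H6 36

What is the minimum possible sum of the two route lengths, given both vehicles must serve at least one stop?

Try each way of splitting the stops between the two vehicles (each non-empty) and, for each split, find the best tour for each vehicle:
  {C3} + {G1, H6, K8}: 8 + 84 = 92
  {G1} + {C3, H6, K8}: 54 + 73 = 127
  {C3, G1} + {H6, K8}: 62 + 73 = 135
  {H6} + {C3, G1, K8}: 22 + 71 = 93
  {C3, H6} + {G1, K8}: 30 + 71 = 101
  {G1, H6} + {C3, K8}: 67 + 52 = 119
  … (7 splits in total)
Best: vehicle 1 DC → C3 → DC = 8; vehicle 2 DC → H6 → G1 → K8 → DC = 84; combined 92.

92 m — the smallest possible combined total.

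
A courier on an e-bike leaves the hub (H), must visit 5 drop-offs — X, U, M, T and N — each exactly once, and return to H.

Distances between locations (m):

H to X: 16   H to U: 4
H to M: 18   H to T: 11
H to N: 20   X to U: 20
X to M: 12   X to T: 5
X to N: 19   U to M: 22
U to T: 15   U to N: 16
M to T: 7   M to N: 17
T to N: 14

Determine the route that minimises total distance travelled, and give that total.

There are 60 distinct closed tours to check (reversals are equivalent).
H-X-U-M-T-N-H: 16+20+22+7+14+20 = 99
H-X-U-M-N-T-H: 16+20+22+17+14+11 = 100
H-X-U-T-M-N-H: 16+20+15+7+17+20 = 95
H-X-U-T-N-M-H: 16+20+15+14+17+18 = 100
H-X-U-N-M-T-H: 16+20+16+17+7+11 = 87
H-X-U-N-T-M-H: 16+20+16+14+7+18 = 91
H-X-M-U-T-N-H: 16+12+22+15+14+20 = 99
H-X-M-U-N-T-H: 16+12+22+16+14+11 = 91
H-X-M-T-U-N-H: 16+12+7+15+16+20 = 86
H-X-M-T-N-U-H: 16+12+7+14+16+4 = 69
H-X-M-N-U-T-H: 16+12+17+16+15+11 = 87
H-X-M-N-T-U-H: 16+12+17+14+15+4 = 78
H-X-T-U-M-N-H: 16+5+15+22+17+20 = 95
H-X-T-U-N-M-H: 16+5+15+16+17+18 = 87
… (46 more)
H-X-T-M-N-U-H: 16+5+7+17+16+4 = 65  ← best
The minimum is 65.
One optimal route: H → X → T → M → N → U → H (or its reverse).

Shortest round trip = 65 m.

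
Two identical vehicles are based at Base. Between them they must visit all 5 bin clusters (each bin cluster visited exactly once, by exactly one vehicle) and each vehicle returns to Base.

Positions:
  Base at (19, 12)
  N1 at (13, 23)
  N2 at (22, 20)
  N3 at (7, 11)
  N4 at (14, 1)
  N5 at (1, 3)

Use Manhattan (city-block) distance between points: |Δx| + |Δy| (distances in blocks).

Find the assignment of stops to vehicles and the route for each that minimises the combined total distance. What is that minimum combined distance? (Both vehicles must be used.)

Minimum combined distance: 98 blocks.

Check every non-empty split of the stops between the two vehicles; for each half take its own optimal tour:
  {N1} + {N2, N3, N4, N5}: 34 + 80 = 114
  {N2} + {N1, N3, N4, N5}: 22 + 80 = 102
  {N1, N2} + {N3, N4, N5}: 40 + 58 = 98
  {N3} + {N1, N2, N4, N5}: 26 + 86 = 112
  {N1, N3} + {N2, N4, N5}: 48 + 80 = 128
  {N2, N3} + {N1, N4, N5}: 48 + 80 = 128
  … (15 splits in total)
Best: vehicle 1 Base → N1 → N2 → Base = 40; vehicle 2 Base → N3 → N5 → N4 → Base = 58; combined 98.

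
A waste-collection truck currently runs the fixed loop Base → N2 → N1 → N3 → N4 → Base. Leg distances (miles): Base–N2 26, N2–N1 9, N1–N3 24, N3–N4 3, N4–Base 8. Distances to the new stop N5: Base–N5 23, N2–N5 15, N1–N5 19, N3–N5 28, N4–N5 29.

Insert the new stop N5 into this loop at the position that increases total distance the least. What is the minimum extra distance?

Insertion cost between consecutive stops i–j is d(i,N5) + d(N5,j) − d(i,j):
  between Base and N2: 23 + 15 − 26 = 12
  between N2 and N1: 15 + 19 − 9 = 25
  between N1 and N3: 19 + 28 − 24 = 23
  between N3 and N4: 28 + 29 − 3 = 54
  between N4 and Base: 29 + 23 − 8 = 44
Cheapest insertion is between Base and N2, adding 12.
New total = 70 + 12 = 82.

Minimum extra distance: 12 miles, inserting N5 between Base and N2.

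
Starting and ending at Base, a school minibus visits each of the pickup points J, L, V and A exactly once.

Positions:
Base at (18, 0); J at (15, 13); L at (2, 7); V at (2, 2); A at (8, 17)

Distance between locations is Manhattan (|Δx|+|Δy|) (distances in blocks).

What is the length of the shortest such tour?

Base→J→L→V→A→Base: 16+19+5+21+27 = 88
Base→J→L→A→V→Base: 16+19+16+21+18 = 90
Base→J→V→L→A→Base: 16+24+5+16+27 = 88
Base→J→V→A→L→Base: 16+24+21+16+23 = 100
Base→J→A→L→V→Base: 16+11+16+5+18 = 66
Base→J→A→V→L→Base: 16+11+21+5+23 = 76
Base→L→J→V→A→Base: 23+19+24+21+27 = 114
Base→L→J→A→V→Base: 23+19+11+21+18 = 92
Base→L→V→J→A→Base: 23+5+24+11+27 = 90
Base→L→A→J→V→Base: 23+16+11+24+18 = 92
Base→V→J→L→A→Base: 18+24+19+16+27 = 104
Base→V→L→J→A→Base: 18+5+19+11+27 = 80
The minimum is 66.
One optimal route: Base → J → A → L → V → Base (or its reverse).

Shortest round trip = 66 blocks.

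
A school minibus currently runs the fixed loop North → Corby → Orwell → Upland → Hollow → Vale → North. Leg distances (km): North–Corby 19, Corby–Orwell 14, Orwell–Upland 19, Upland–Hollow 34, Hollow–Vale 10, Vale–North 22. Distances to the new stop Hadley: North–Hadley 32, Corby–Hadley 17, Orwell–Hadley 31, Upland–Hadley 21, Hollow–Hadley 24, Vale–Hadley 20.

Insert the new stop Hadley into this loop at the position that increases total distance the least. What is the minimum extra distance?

Adding 11 km by placing Hadley on the Upland–Hollow leg.

Insertion cost between consecutive stops i–j is d(i,Hadley) + d(Hadley,j) − d(i,j):
  between North and Corby: 32 + 17 − 19 = 30
  between Corby and Orwell: 17 + 31 − 14 = 34
  between Orwell and Upland: 31 + 21 − 19 = 33
  between Upland and Hollow: 21 + 24 − 34 = 11
  between Hollow and Vale: 24 + 20 − 10 = 34
  between Vale and North: 20 + 32 − 22 = 30
Cheapest insertion is between Upland and Hollow, adding 11.
New total = 118 + 11 = 129.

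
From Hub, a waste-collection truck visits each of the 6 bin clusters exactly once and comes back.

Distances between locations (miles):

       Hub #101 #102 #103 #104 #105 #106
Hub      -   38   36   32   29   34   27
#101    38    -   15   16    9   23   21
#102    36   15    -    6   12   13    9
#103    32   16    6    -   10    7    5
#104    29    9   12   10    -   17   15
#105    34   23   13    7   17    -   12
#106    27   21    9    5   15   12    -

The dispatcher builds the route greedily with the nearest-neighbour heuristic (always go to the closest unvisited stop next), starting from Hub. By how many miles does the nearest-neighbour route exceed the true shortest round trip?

Hub: #106=27, #104=29, #103=32, #105=34, #102=36, #101=38 ⇒ #106
#106: #103=5, #102=9, #105=12, #104=15, #101=21 ⇒ #103
#103: #102=6, #105=7, #104=10, #101=16 ⇒ #102
#102: #104=12, #105=13, #101=15 ⇒ #104
#104: #101=9, #105=17 ⇒ #101
#101: #105=23 ⇒ #105
NN route Hub → #106 → #103 → #102 → #104 → #101 → #105 → Hub costs 116.
Optimal: Hub → #104 → #101 → #102 → #103 → #105 → #106 → Hub costs 105 (by enumerating all 360 distinct tours).
Excess = 116 − 105 = 11.

Excess over optimum: 11 miles.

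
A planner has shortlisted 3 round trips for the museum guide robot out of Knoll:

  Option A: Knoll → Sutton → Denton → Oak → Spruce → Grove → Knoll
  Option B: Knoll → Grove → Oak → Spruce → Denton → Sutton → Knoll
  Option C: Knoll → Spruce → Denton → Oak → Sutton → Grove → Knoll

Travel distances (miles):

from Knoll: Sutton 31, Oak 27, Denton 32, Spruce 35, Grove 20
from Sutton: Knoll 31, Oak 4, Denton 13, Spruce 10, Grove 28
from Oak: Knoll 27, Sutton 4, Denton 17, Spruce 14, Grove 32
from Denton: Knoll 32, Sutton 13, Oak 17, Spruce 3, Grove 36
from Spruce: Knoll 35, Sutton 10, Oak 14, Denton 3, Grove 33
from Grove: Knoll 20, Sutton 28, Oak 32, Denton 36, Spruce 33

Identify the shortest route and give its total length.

107 miles — Option C is the shortest.

Option A: 31 + 13 + 17 + 14 + 33 + 20 = 128
Option B: 20 + 32 + 14 + 3 + 13 + 31 = 113
Option C: 35 + 3 + 17 + 4 + 28 + 20 = 107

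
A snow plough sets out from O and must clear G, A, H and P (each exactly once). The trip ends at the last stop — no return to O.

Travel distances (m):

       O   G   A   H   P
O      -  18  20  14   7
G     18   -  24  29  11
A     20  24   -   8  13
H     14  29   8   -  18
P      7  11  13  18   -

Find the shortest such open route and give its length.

There are 4! = 24 possible orderings.
O - G - A - H - P: 18+24+8+18 = 68
O - G - A - P - H: 18+24+13+18 = 73
O - G - H - A - P: 18+29+8+13 = 68
O - G - H - P - A: 18+29+18+13 = 78
O - G - P - A - H: 18+11+13+8 = 50
O - G - P - H - A: 18+11+18+8 = 55
O - A - G - H - P: 20+24+29+18 = 91
O - A - G - P - H: 20+24+11+18 = 73
O - A - H - G - P: 20+8+29+11 = 68
O - A - H - P - G: 20+8+18+11 = 57
O - A - P - G - H: 20+13+11+29 = 73
O - A - P - H - G: 20+13+18+29 = 80
O - H - G - A - P: 14+29+24+13 = 80
O - H - G - P - A: 14+29+11+13 = 67
… (10 more)
O - H - A - P - G: 14+8+13+11 = 46  ← best
The minimum is 46.
One shortest path: O → H → A → P → G.

Minimum one-way distance = 46 m.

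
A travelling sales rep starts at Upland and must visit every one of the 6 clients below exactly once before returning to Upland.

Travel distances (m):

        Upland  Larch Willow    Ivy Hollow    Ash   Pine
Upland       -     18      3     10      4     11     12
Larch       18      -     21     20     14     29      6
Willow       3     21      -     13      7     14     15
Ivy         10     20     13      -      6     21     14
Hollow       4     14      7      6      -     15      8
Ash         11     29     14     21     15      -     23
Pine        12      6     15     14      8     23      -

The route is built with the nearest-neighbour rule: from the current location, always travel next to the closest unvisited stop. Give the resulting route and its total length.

Total distance 76 m via the nearest-neighbour route Upland → Willow → Hollow → Ivy → Pine → Larch → Ash → Upland.

From Upland: distances to unvisited — Willow=3, Hollow=4, Ivy=10, Ash=11, Pine=12, Larch=18. Nearest is Willow (3).
From Willow: distances to unvisited — Hollow=7, Ivy=13, Ash=14, Pine=15, Larch=21. Nearest is Hollow (7).
From Hollow: distances to unvisited — Ivy=6, Pine=8, Larch=14, Ash=15. Nearest is Ivy (6).
From Ivy: distances to unvisited — Pine=14, Larch=20, Ash=21. Nearest is Pine (14).
From Pine: distances to unvisited — Larch=6, Ash=23. Nearest is Larch (6).
From Larch: distances to unvisited — Ash=29. Nearest is Ash (29).
Return Ash→Upland: 11.
Total = 3 + 7 + 6 + 14 + 6 + 29 + 11 = 76.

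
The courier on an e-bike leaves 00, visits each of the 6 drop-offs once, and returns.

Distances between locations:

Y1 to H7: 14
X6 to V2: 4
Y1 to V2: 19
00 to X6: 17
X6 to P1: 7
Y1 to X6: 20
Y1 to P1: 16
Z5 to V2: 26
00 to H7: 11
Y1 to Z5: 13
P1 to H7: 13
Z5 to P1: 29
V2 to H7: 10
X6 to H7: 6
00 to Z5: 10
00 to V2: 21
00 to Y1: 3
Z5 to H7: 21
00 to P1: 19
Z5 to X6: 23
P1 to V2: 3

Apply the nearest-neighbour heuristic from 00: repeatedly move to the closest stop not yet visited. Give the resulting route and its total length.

Total distance 69 via the nearest-neighbour route 00 → Y1 → Z5 → H7 → X6 → V2 → P1 → 00.

From 00: distances to unvisited — Y1=3, Z5=10, H7=11, X6=17, P1=19, V2=21. Nearest is Y1 (3).
From Y1: distances to unvisited — Z5=13, H7=14, P1=16, V2=19, X6=20. Nearest is Z5 (13).
From Z5: distances to unvisited — H7=21, X6=23, V2=26, P1=29. Nearest is H7 (21).
From H7: distances to unvisited — X6=6, V2=10, P1=13. Nearest is X6 (6).
From X6: distances to unvisited — V2=4, P1=7. Nearest is V2 (4).
From V2: distances to unvisited — P1=3. Nearest is P1 (3).
Return P1→00: 19.
Total = 3 + 13 + 21 + 6 + 4 + 3 + 19 = 69.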